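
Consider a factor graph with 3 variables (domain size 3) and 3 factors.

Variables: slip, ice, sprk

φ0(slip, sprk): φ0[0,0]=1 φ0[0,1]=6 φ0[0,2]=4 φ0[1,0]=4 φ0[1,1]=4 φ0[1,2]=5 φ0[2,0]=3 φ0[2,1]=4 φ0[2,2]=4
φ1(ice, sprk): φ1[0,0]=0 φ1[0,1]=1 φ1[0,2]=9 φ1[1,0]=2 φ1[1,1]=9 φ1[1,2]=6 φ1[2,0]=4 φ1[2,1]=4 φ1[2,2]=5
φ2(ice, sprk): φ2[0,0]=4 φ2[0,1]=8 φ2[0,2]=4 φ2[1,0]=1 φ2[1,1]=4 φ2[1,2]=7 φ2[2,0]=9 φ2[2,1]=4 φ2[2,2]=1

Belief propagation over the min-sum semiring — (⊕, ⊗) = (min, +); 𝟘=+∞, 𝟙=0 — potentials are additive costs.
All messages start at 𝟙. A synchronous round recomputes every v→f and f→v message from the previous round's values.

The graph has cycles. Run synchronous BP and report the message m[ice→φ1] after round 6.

message @ round 6 = [8, 5, 11]

init: all messages = 𝟙 over 3 values
r1 m[φ0→slip] = [1, 4, 3]
r1 m[φ0→sprk] = [1, 4, 4]
r1 m[φ1→ice] = [0, 2, 4]
r1 m[φ1→sprk] = [0, 1, 5]
r1 m[φ2→ice] = [4, 1, 1]
r1 m[φ2→sprk] = [1, 4, 1]
r1 m[slip→φ0] = [0, 0, 0]
r1 m[ice→φ1] = [0, 0, 0]
r1 m[ice→φ2] = [0, 0, 0]
r1 m[sprk→φ0] = [0, 0, 0]
r1 m[sprk→φ1] = [0, 0, 0]
r1 m[sprk→φ2] = [0, 0, 0]
r2 m[φ0→slip] = [1, 4, 3]
r2 m[φ0→sprk] = [1, 4, 4]
r2 m[φ1→ice] = [0, 2, 4]
r2 m[φ1→sprk] = [0, 1, 5]
r2 m[φ2→ice] = [4, 1, 1]
r2 m[φ2→sprk] = [1, 4, 1]
r2 m[slip→φ0] = [0, 0, 0]
r2 m[ice→φ1] = [4, 1, 1]
r2 m[ice→φ2] = [0, 2, 4]
r2 m[sprk→φ0] = [1, 5, 6]
r2 m[sprk→φ1] = [2, 8, 5]
r2 m[sprk→φ2] = [1, 5, 9]
r3 m[φ0→slip] = [2, 5, 4]
r3 m[φ0→sprk] = [1, 4, 4]
r3 m[φ1→ice] = [2, 4, 6]
r3 m[φ1→sprk] = [3, 5, 6]
r3 m[φ2→ice] = [5, 2, 9]
r3 m[φ2→sprk] = [3, 6, 4]
r3 m[slip→φ0] = [0, 0, 0]
r3 m[ice→φ1] = [4, 1, 1]
r3 m[ice→φ2] = [0, 2, 4]
r3 m[sprk→φ0] = [1, 5, 6]
r3 m[sprk→φ1] = [2, 8, 5]
r3 m[sprk→φ2] = [1, 5, 9]
r4 m[φ0→slip] = [2, 5, 4]
r4 m[φ0→sprk] = [1, 4, 4]
r4 m[φ1→ice] = [2, 4, 6]
r4 m[φ1→sprk] = [3, 5, 6]
r4 m[φ2→ice] = [5, 2, 9]
r4 m[φ2→sprk] = [3, 6, 4]
r4 m[slip→φ0] = [0, 0, 0]
r4 m[ice→φ1] = [5, 2, 9]
r4 m[ice→φ2] = [2, 4, 6]
r4 m[sprk→φ0] = [6, 11, 10]
r4 m[sprk→φ1] = [4, 10, 8]
r4 m[sprk→φ2] = [4, 9, 10]
r5 m[φ0→slip] = [7, 10, 9]
r5 m[φ0→sprk] = [1, 4, 4]
r5 m[φ1→ice] = [4, 6, 8]
r5 m[φ1→sprk] = [4, 6, 8]
r5 m[φ2→ice] = [8, 5, 11]
r5 m[φ2→sprk] = [5, 8, 6]
r5 m[slip→φ0] = [0, 0, 0]
r5 m[ice→φ1] = [5, 2, 9]
r5 m[ice→φ2] = [2, 4, 6]
r5 m[sprk→φ0] = [6, 11, 10]
r5 m[sprk→φ1] = [4, 10, 8]
r5 m[sprk→φ2] = [4, 9, 10]
r6 m[φ0→slip] = [7, 10, 9]
r6 m[φ0→sprk] = [1, 4, 4]
r6 m[φ1→ice] = [4, 6, 8]
r6 m[φ1→sprk] = [4, 6, 8]
r6 m[φ2→ice] = [8, 5, 11]
r6 m[φ2→sprk] = [5, 8, 6]
r6 m[slip→φ0] = [0, 0, 0]
r6 m[ice→φ1] = [8, 5, 11]
r6 m[ice→φ2] = [4, 6, 8]
r6 m[sprk→φ0] = [9, 14, 14]
r6 m[sprk→φ1] = [6, 12, 10]
r6 m[sprk→φ2] = [5, 10, 12]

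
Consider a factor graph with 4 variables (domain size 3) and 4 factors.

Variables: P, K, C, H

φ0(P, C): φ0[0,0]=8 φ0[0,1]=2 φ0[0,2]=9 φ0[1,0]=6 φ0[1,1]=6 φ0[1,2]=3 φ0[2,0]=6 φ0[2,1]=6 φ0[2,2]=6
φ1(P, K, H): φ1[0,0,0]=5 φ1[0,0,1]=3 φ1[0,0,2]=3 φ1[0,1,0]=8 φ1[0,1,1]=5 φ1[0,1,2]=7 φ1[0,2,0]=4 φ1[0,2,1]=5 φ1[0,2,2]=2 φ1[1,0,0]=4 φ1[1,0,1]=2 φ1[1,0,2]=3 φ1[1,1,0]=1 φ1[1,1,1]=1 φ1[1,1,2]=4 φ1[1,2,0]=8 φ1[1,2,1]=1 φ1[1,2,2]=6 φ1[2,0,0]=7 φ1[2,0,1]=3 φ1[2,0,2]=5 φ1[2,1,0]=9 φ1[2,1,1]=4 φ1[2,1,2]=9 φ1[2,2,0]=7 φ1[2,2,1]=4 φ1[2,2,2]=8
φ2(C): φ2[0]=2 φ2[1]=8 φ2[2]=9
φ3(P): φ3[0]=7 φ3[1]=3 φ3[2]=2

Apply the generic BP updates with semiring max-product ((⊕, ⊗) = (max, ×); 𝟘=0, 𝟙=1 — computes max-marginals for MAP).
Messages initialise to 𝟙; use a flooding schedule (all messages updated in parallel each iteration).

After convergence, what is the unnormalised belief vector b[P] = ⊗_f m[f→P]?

b[P] = [4536, 1152, 972]

init: all messages = 𝟙 over 3 values
r1 m[φ0→P] = [9, 6, 6]
r1 m[φ0→C] = [8, 6, 9]
r1 m[φ1→P] = [8, 8, 9]
r1 m[φ1→K] = [7, 9, 8]
r1 m[φ1→H] = [9, 5, 9]
r1 m[φ2→C] = [2, 8, 9]
r1 m[φ3→P] = [7, 3, 2]
r1 m[P→φ0] = [1, 1, 1]
r1 m[P→φ1] = [1, 1, 1]
r1 m[P→φ3] = [1, 1, 1]
r1 m[K→φ1] = [1, 1, 1]
r1 m[C→φ0] = [1, 1, 1]
r1 m[C→φ2] = [1, 1, 1]
r1 m[H→φ1] = [1, 1, 1]
r2 m[φ0→P] = [9, 6, 6]
r2 m[φ0→C] = [8, 6, 9]
r2 m[φ1→P] = [8, 8, 9]
r2 m[φ1→K] = [7, 9, 8]
r2 m[φ1→H] = [9, 5, 9]
r2 m[φ2→C] = [2, 8, 9]
r2 m[φ3→P] = [7, 3, 2]
r2 m[P→φ0] = [56, 24, 18]
r2 m[P→φ1] = [63, 18, 12]
r2 m[P→φ3] = [72, 48, 54]
r2 m[K→φ1] = [1, 1, 1]
r2 m[C→φ0] = [2, 8, 9]
r2 m[C→φ2] = [8, 6, 9]
r2 m[H→φ1] = [1, 1, 1]
r3 m[φ0→P] = [81, 48, 54]
r3 m[φ0→C] = [448, 144, 504]
r3 m[φ1→P] = [8, 8, 9]
r3 m[φ1→K] = [315, 504, 315]
r3 m[φ1→H] = [504, 315, 441]
r3 m[φ2→C] = [2, 8, 9]
r3 m[φ3→P] = [7, 3, 2]
r3 m[P→φ0] = [56, 24, 18]
r3 m[P→φ1] = [63, 18, 12]
r3 m[P→φ3] = [72, 48, 54]
r3 m[K→φ1] = [1, 1, 1]
r3 m[C→φ0] = [2, 8, 9]
r3 m[C→φ2] = [8, 6, 9]
r3 m[H→φ1] = [1, 1, 1]
r4 m[φ0→P] = [81, 48, 54]
r4 m[φ0→C] = [448, 144, 504]
r4 m[φ1→P] = [8, 8, 9]
r4 m[φ1→K] = [315, 504, 315]
r4 m[φ1→H] = [504, 315, 441]
r4 m[φ2→C] = [2, 8, 9]
r4 m[φ3→P] = [7, 3, 2]
r4 m[P→φ0] = [56, 24, 18]
r4 m[P→φ1] = [567, 144, 108]
r4 m[P→φ3] = [648, 384, 486]
r4 m[K→φ1] = [1, 1, 1]
r4 m[C→φ0] = [2, 8, 9]
r4 m[C→φ2] = [448, 144, 504]
r4 m[H→φ1] = [1, 1, 1]
r5 m[φ0→P] = [81, 48, 54]
r5 m[φ0→C] = [448, 144, 504]
r5 m[φ1→P] = [8, 8, 9]
r5 m[φ1→K] = [2835, 4536, 2835]
r5 m[φ1→H] = [4536, 2835, 3969]
r5 m[φ2→C] = [2, 8, 9]
r5 m[φ3→P] = [7, 3, 2]
r5 m[P→φ0] = [56, 24, 18]
r5 m[P→φ1] = [567, 144, 108]
r5 m[P→φ3] = [648, 384, 486]
r5 m[K→φ1] = [1, 1, 1]
r5 m[C→φ0] = [2, 8, 9]
r5 m[C→φ2] = [448, 144, 504]
r5 m[H→φ1] = [1, 1, 1]
r6 m[φ0→P] = [81, 48, 54]
r6 m[φ0→C] = [448, 144, 504]
r6 m[φ1→P] = [8, 8, 9]
r6 m[φ1→K] = [2835, 4536, 2835]
r6 m[φ1→H] = [4536, 2835, 3969]
r6 m[φ2→C] = [2, 8, 9]
r6 m[φ3→P] = [7, 3, 2]
r6 m[P→φ0] = [56, 24, 18]
r6 m[P→φ1] = [567, 144, 108]
r6 m[P→φ3] = [648, 384, 486]
r6 m[K→φ1] = [1, 1, 1]
r6 m[C→φ0] = [2, 8, 9]
r6 m[C→φ2] = [448, 144, 504]
r6 m[H→φ1] = [1, 1, 1]
fixed point reached at round 6
b[P] = ⊗ incoming = [4536, 1152, 972]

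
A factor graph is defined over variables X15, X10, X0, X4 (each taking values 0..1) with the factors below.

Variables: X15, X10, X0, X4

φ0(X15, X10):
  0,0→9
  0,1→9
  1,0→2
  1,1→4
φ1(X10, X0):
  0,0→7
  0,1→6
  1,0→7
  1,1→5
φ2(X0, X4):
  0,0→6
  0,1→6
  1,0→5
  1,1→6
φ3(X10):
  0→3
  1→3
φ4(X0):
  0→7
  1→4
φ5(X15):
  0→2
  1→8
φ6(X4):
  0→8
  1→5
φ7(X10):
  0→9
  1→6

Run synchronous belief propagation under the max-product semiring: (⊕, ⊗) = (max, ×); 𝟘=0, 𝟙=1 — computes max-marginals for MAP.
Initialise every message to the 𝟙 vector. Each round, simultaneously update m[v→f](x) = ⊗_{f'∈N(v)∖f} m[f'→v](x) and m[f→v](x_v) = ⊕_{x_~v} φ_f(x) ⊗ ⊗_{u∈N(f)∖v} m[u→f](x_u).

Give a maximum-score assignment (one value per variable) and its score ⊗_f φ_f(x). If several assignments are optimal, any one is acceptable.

init: all messages = 𝟙 over 2 values
r1 m[φ0→X15] = [9, 4]
r1 m[φ0→X10] = [9, 9]
r1 m[φ1→X10] = [7, 7]
r1 m[φ1→X0] = [7, 6]
r1 m[φ2→X0] = [6, 6]
r1 m[φ2→X4] = [6, 6]
r1 m[φ3→X10] = [3, 3]
r1 m[φ4→X0] = [7, 4]
r1 m[φ5→X15] = [2, 8]
r1 m[φ6→X4] = [8, 5]
r1 m[φ7→X10] = [9, 6]
r1 m[X15→φ0] = [1, 1]
r1 m[X15→φ5] = [1, 1]
r1 m[X10→φ0] = [1, 1]
r1 m[X10→φ1] = [1, 1]
r1 m[X10→φ3] = [1, 1]
r1 m[X10→φ7] = [1, 1]
r1 m[X0→φ1] = [1, 1]
r1 m[X0→φ2] = [1, 1]
r1 m[X0→φ4] = [1, 1]
r1 m[X4→φ2] = [1, 1]
r1 m[X4→φ6] = [1, 1]
r2 m[φ0→X15] = [9, 4]
r2 m[φ0→X10] = [9, 9]
r2 m[φ1→X10] = [7, 7]
r2 m[φ1→X0] = [7, 6]
r2 m[φ2→X0] = [6, 6]
r2 m[φ2→X4] = [6, 6]
r2 m[φ3→X10] = [3, 3]
r2 m[φ4→X0] = [7, 4]
r2 m[φ5→X15] = [2, 8]
r2 m[φ6→X4] = [8, 5]
r2 m[φ7→X10] = [9, 6]
r2 m[X15→φ0] = [2, 8]
r2 m[X15→φ5] = [9, 4]
r2 m[X10→φ0] = [189, 126]
r2 m[X10→φ1] = [243, 162]
r2 m[X10→φ3] = [567, 378]
r2 m[X10→φ7] = [189, 189]
r2 m[X0→φ1] = [42, 24]
r2 m[X0→φ2] = [49, 24]
r2 m[X0→φ4] = [42, 36]
r2 m[X4→φ2] = [8, 5]
r2 m[X4→φ6] = [6, 6]
r3 m[φ0→X15] = [1701, 504]
r3 m[φ0→X10] = [18, 32]
r3 m[φ1→X10] = [294, 294]
r3 m[φ1→X0] = [1701, 1458]
r3 m[φ2→X0] = [48, 40]
r3 m[φ2→X4] = [294, 294]
r3 m[φ3→X10] = [3, 3]
r3 m[φ4→X0] = [7, 4]
r3 m[φ5→X15] = [2, 8]
r3 m[φ6→X4] = [8, 5]
r3 m[φ7→X10] = [9, 6]
r3 m[X15→φ0] = [2, 8]
r3 m[X15→φ5] = [9, 4]
r3 m[X10→φ0] = [189, 126]
r3 m[X10→φ1] = [243, 162]
r3 m[X10→φ3] = [567, 378]
r3 m[X10→φ7] = [189, 189]
r3 m[X0→φ1] = [42, 24]
r3 m[X0→φ2] = [49, 24]
r3 m[X0→φ4] = [42, 36]
r3 m[X4→φ2] = [8, 5]
r3 m[X4→φ6] = [6, 6]
r4 m[φ0→X15] = [1701, 504]
r4 m[φ0→X10] = [18, 32]
r4 m[φ1→X10] = [294, 294]
r4 m[φ1→X0] = [1701, 1458]
r4 m[φ2→X0] = [48, 40]
r4 m[φ2→X4] = [294, 294]
r4 m[φ3→X10] = [3, 3]
r4 m[φ4→X0] = [7, 4]
r4 m[φ5→X15] = [2, 8]
r4 m[φ6→X4] = [8, 5]
r4 m[φ7→X10] = [9, 6]
r4 m[X15→φ0] = [2, 8]
r4 m[X15→φ5] = [1701, 504]
r4 m[X10→φ0] = [7938, 5292]
r4 m[X10→φ1] = [486, 576]
r4 m[X10→φ3] = [47628, 56448]
r4 m[X10→φ7] = [15876, 28224]
r4 m[X0→φ1] = [336, 160]
r4 m[X0→φ2] = [11907, 5832]
r4 m[X0→φ4] = [81648, 58320]
r4 m[X4→φ2] = [8, 5]
r4 m[X4→φ6] = [294, 294]
r5 m[φ0→X15] = [71442, 21168]
r5 m[φ0→X10] = [18, 32]
r5 m[φ1→X10] = [2352, 2352]
r5 m[φ1→X0] = [4032, 2916]
r5 m[φ2→X0] = [48, 40]
r5 m[φ2→X4] = [71442, 71442]
r5 m[φ3→X10] = [3, 3]
r5 m[φ4→X0] = [7, 4]
r5 m[φ5→X15] = [2, 8]
r5 m[φ6→X4] = [8, 5]
r5 m[φ7→X10] = [9, 6]
r5 m[X15→φ0] = [2, 8]
r5 m[X15→φ5] = [1701, 504]
r5 m[X10→φ0] = [7938, 5292]
r5 m[X10→φ1] = [486, 576]
r5 m[X10→φ3] = [47628, 56448]
r5 m[X10→φ7] = [15876, 28224]
r5 m[X0→φ1] = [336, 160]
r5 m[X0→φ2] = [11907, 5832]
r5 m[X0→φ4] = [81648, 58320]
r5 m[X4→φ2] = [8, 5]
r5 m[X4→φ6] = [294, 294]
r6 m[φ0→X15] = [71442, 21168]
r6 m[φ0→X10] = [18, 32]
r6 m[φ1→X10] = [2352, 2352]
r6 m[φ1→X0] = [4032, 2916]
r6 m[φ2→X0] = [48, 40]
r6 m[φ2→X4] = [71442, 71442]
r6 m[φ3→X10] = [3, 3]
r6 m[φ4→X0] = [7, 4]
r6 m[φ5→X15] = [2, 8]
r6 m[φ6→X4] = [8, 5]
r6 m[φ7→X10] = [9, 6]
r6 m[X15→φ0] = [2, 8]
r6 m[X15→φ5] = [71442, 21168]
r6 m[X10→φ0] = [63504, 42336]
r6 m[X10→φ1] = [486, 576]
r6 m[X10→φ3] = [381024, 451584]
r6 m[X10→φ7] = [127008, 225792]
r6 m[X0→φ1] = [336, 160]
r6 m[X0→φ2] = [28224, 11664]
r6 m[X0→φ4] = [193536, 116640]
r6 m[X4→φ2] = [8, 5]
r6 m[X4→φ6] = [71442, 71442]
r7 m[φ0→X15] = [571536, 169344]
r7 m[φ0→X10] = [18, 32]
r7 m[φ1→X10] = [2352, 2352]
r7 m[φ1→X0] = [4032, 2916]
r7 m[φ2→X0] = [48, 40]
r7 m[φ2→X4] = [169344, 169344]
r7 m[φ3→X10] = [3, 3]
r7 m[φ4→X0] = [7, 4]
r7 m[φ5→X15] = [2, 8]
r7 m[φ6→X4] = [8, 5]
r7 m[φ7→X10] = [9, 6]
r7 m[X15→φ0] = [2, 8]
r7 m[X15→φ5] = [71442, 21168]
r7 m[X10→φ0] = [63504, 42336]
r7 m[X10→φ1] = [486, 576]
r7 m[X10→φ3] = [381024, 451584]
r7 m[X10→φ7] = [127008, 225792]
r7 m[X0→φ1] = [336, 160]
r7 m[X0→φ2] = [28224, 11664]
r7 m[X0→φ4] = [193536, 116640]
r7 m[X4→φ2] = [8, 5]
r7 m[X4→φ6] = [71442, 71442]
r8 m[φ0→X15] = [571536, 169344]
r8 m[φ0→X10] = [18, 32]
r8 m[φ1→X10] = [2352, 2352]
r8 m[φ1→X0] = [4032, 2916]
r8 m[φ2→X0] = [48, 40]
r8 m[φ2→X4] = [169344, 169344]
r8 m[φ3→X10] = [3, 3]
r8 m[φ4→X0] = [7, 4]
r8 m[φ5→X15] = [2, 8]
r8 m[φ6→X4] = [8, 5]
r8 m[φ7→X10] = [9, 6]
r8 m[X15→φ0] = [2, 8]
r8 m[X15→φ5] = [571536, 169344]
r8 m[X10→φ0] = [63504, 42336]
r8 m[X10→φ1] = [486, 576]
r8 m[X10→φ3] = [381024, 451584]
r8 m[X10→φ7] = [127008, 225792]
r8 m[X0→φ1] = [336, 160]
r8 m[X0→φ2] = [28224, 11664]
r8 m[X0→φ4] = [193536, 116640]
r8 m[X4→φ2] = [8, 5]
r8 m[X4→φ6] = [169344, 169344]
r9 m[φ0→X15] = [571536, 169344]
r9 m[φ0→X10] = [18, 32]
r9 m[φ1→X10] = [2352, 2352]
r9 m[φ1→X0] = [4032, 2916]
r9 m[φ2→X0] = [48, 40]
r9 m[φ2→X4] = [169344, 169344]
r9 m[φ3→X10] = [3, 3]
r9 m[φ4→X0] = [7, 4]
r9 m[φ5→X15] = [2, 8]
r9 m[φ6→X4] = [8, 5]
r9 m[φ7→X10] = [9, 6]
r9 m[X15→φ0] = [2, 8]
r9 m[X15→φ5] = [571536, 169344]
r9 m[X10→φ0] = [63504, 42336]
r9 m[X10→φ1] = [486, 576]
r9 m[X10→φ3] = [381024, 451584]
r9 m[X10→φ7] = [127008, 225792]
r9 m[X0→φ1] = [336, 160]
r9 m[X0→φ2] = [28224, 11664]
r9 m[X0→φ4] = [193536, 116640]
r9 m[X4→φ2] = [8, 5]
r9 m[X4→φ6] = [169344, 169344]
fixed point reached at round 9
traceback from X15: (X15=1, X10=1, X0=0, X4=0), score=1354752

assignment: (X15=1, X10=1, X0=0, X4=0); score = 1354752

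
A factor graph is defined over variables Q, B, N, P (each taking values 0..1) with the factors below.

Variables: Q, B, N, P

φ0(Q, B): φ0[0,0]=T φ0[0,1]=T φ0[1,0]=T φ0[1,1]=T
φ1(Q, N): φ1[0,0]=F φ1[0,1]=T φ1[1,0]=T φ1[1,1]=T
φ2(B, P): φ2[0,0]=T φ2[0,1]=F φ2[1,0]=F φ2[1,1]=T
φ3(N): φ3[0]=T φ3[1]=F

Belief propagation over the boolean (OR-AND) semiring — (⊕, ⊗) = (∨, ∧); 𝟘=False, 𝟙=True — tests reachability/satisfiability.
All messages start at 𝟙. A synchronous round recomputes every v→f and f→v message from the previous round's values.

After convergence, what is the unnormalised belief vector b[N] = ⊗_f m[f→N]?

init: all messages = 𝟙 over 2 values
r1 m[φ0→Q] = [T, T]
r1 m[φ0→B] = [T, T]
r1 m[φ1→Q] = [T, T]
r1 m[φ1→N] = [T, T]
r1 m[φ2→B] = [T, T]
r1 m[φ2→P] = [T, T]
r1 m[φ3→N] = [T, F]
r1 m[Q→φ0] = [T, T]
r1 m[Q→φ1] = [T, T]
r1 m[B→φ0] = [T, T]
r1 m[B→φ2] = [T, T]
r1 m[N→φ1] = [T, T]
r1 m[N→φ3] = [T, T]
r1 m[P→φ2] = [T, T]
r2 m[φ0→Q] = [T, T]
r2 m[φ0→B] = [T, T]
r2 m[φ1→Q] = [T, T]
r2 m[φ1→N] = [T, T]
r2 m[φ2→B] = [T, T]
r2 m[φ2→P] = [T, T]
r2 m[φ3→N] = [T, F]
r2 m[Q→φ0] = [T, T]
r2 m[Q→φ1] = [T, T]
r2 m[B→φ0] = [T, T]
r2 m[B→φ2] = [T, T]
r2 m[N→φ1] = [T, F]
r2 m[N→φ3] = [T, T]
r2 m[P→φ2] = [T, T]
r3 m[φ0→Q] = [T, T]
r3 m[φ0→B] = [T, T]
r3 m[φ1→Q] = [F, T]
r3 m[φ1→N] = [T, T]
r3 m[φ2→B] = [T, T]
r3 m[φ2→P] = [T, T]
r3 m[φ3→N] = [T, F]
r3 m[Q→φ0] = [T, T]
r3 m[Q→φ1] = [T, T]
r3 m[B→φ0] = [T, T]
r3 m[B→φ2] = [T, T]
r3 m[N→φ1] = [T, F]
r3 m[N→φ3] = [T, T]
r3 m[P→φ2] = [T, T]
r4 m[φ0→Q] = [T, T]
r4 m[φ0→B] = [T, T]
r4 m[φ1→Q] = [F, T]
r4 m[φ1→N] = [T, T]
r4 m[φ2→B] = [T, T]
r4 m[φ2→P] = [T, T]
r4 m[φ3→N] = [T, F]
r4 m[Q→φ0] = [F, T]
r4 m[Q→φ1] = [T, T]
r4 m[B→φ0] = [T, T]
r4 m[B→φ2] = [T, T]
r4 m[N→φ1] = [T, F]
r4 m[N→φ3] = [T, T]
r4 m[P→φ2] = [T, T]
r5 m[φ0→Q] = [T, T]
r5 m[φ0→B] = [T, T]
r5 m[φ1→Q] = [F, T]
r5 m[φ1→N] = [T, T]
r5 m[φ2→B] = [T, T]
r5 m[φ2→P] = [T, T]
r5 m[φ3→N] = [T, F]
r5 m[Q→φ0] = [F, T]
r5 m[Q→φ1] = [T, T]
r5 m[B→φ0] = [T, T]
r5 m[B→φ2] = [T, T]
r5 m[N→φ1] = [T, F]
r5 m[N→φ3] = [T, T]
r5 m[P→φ2] = [T, T]
fixed point reached at round 5
b[N] = ⊗ incoming = [T, F]

b[N] = [T, F]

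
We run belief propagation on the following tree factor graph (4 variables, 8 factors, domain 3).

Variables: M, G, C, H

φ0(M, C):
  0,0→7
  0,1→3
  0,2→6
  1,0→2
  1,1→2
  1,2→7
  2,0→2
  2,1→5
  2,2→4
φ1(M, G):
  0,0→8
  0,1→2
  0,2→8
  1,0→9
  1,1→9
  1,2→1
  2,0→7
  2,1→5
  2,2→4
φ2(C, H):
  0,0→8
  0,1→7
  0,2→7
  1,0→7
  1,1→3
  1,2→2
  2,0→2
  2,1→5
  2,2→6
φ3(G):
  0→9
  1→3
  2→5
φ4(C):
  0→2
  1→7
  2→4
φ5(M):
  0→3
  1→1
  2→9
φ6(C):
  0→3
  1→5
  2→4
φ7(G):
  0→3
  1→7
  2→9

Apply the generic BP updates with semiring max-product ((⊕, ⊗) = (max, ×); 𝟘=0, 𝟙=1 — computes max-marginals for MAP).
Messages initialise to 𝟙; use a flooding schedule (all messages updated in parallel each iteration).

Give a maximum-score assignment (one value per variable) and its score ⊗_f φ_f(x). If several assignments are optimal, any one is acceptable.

assignment: (M=2, G=0, C=1, H=0); score = 2083725

init: all messages = 𝟙 over 3 values
r1 m[φ0→M] = [7, 7, 5]
r1 m[φ0→C] = [7, 5, 7]
r1 m[φ1→M] = [8, 9, 7]
r1 m[φ1→G] = [9, 9, 8]
r1 m[φ2→C] = [8, 7, 6]
r1 m[φ2→H] = [8, 7, 7]
r1 m[φ3→G] = [9, 3, 5]
r1 m[φ4→C] = [2, 7, 4]
r1 m[φ5→M] = [3, 1, 9]
r1 m[φ6→C] = [3, 5, 4]
r1 m[φ7→G] = [3, 7, 9]
r1 m[M→φ0] = [1, 1, 1]
r1 m[M→φ1] = [1, 1, 1]
r1 m[M→φ5] = [1, 1, 1]
r1 m[G→φ1] = [1, 1, 1]
r1 m[G→φ3] = [1, 1, 1]
r1 m[G→φ7] = [1, 1, 1]
r1 m[C→φ0] = [1, 1, 1]
r1 m[C→φ2] = [1, 1, 1]
r1 m[C→φ4] = [1, 1, 1]
r1 m[C→φ6] = [1, 1, 1]
r1 m[H→φ2] = [1, 1, 1]
r2 m[φ0→M] = [7, 7, 5]
r2 m[φ0→C] = [7, 5, 7]
r2 m[φ1→M] = [8, 9, 7]
r2 m[φ1→G] = [9, 9, 8]
r2 m[φ2→C] = [8, 7, 6]
r2 m[φ2→H] = [8, 7, 7]
r2 m[φ3→G] = [9, 3, 5]
r2 m[φ4→C] = [2, 7, 4]
r2 m[φ5→M] = [3, 1, 9]
r2 m[φ6→C] = [3, 5, 4]
r2 m[φ7→G] = [3, 7, 9]
r2 m[M→φ0] = [24, 9, 63]
r2 m[M→φ1] = [21, 7, 45]
r2 m[M→φ5] = [56, 63, 35]
r2 m[G→φ1] = [27, 21, 45]
r2 m[G→φ3] = [27, 63, 72]
r2 m[G→φ7] = [81, 27, 40]
r2 m[C→φ0] = [48, 245, 96]
r2 m[C→φ2] = [42, 175, 112]
r2 m[C→φ4] = [168, 175, 168]
r2 m[C→φ6] = [112, 245, 168]
r2 m[H→φ2] = [1, 1, 1]
r3 m[φ0→M] = [735, 672, 1225]
r3 m[φ0→C] = [168, 315, 252]
r3 m[φ1→M] = [360, 243, 189]
r3 m[φ1→G] = [315, 225, 180]
r3 m[φ2→C] = [8, 7, 6]
r3 m[φ2→H] = [1225, 560, 672]
r3 m[φ3→G] = [9, 3, 5]
r3 m[φ4→C] = [2, 7, 4]
r3 m[φ5→M] = [3, 1, 9]
r3 m[φ6→C] = [3, 5, 4]
r3 m[φ7→G] = [3, 7, 9]
r3 m[M→φ0] = [24, 9, 63]
r3 m[M→φ1] = [21, 7, 45]
r3 m[M→φ5] = [56, 63, 35]
r3 m[G→φ1] = [27, 21, 45]
r3 m[G→φ3] = [27, 63, 72]
r3 m[G→φ7] = [81, 27, 40]
r3 m[C→φ0] = [48, 245, 96]
r3 m[C→φ2] = [42, 175, 112]
r3 m[C→φ4] = [168, 175, 168]
r3 m[C→φ6] = [112, 245, 168]
r3 m[H→φ2] = [1, 1, 1]
r4 m[φ0→M] = [735, 672, 1225]
r4 m[φ0→C] = [168, 315, 252]
r4 m[φ1→M] = [360, 243, 189]
r4 m[φ1→G] = [315, 225, 180]
r4 m[φ2→C] = [8, 7, 6]
r4 m[φ2→H] = [1225, 560, 672]
r4 m[φ3→G] = [9, 3, 5]
r4 m[φ4→C] = [2, 7, 4]
r4 m[φ5→M] = [3, 1, 9]
r4 m[φ6→C] = [3, 5, 4]
r4 m[φ7→G] = [3, 7, 9]
r4 m[M→φ0] = [1080, 243, 1701]
r4 m[M→φ1] = [2205, 672, 11025]
r4 m[M→φ5] = [264600, 163296, 231525]
r4 m[G→φ1] = [27, 21, 45]
r4 m[G→φ3] = [945, 1575, 1620]
r4 m[G→φ7] = [2835, 675, 900]
r4 m[C→φ0] = [48, 245, 96]
r4 m[C→φ2] = [1008, 11025, 4032]
r4 m[C→φ4] = [4032, 11025, 6048]
r4 m[C→φ6] = [2688, 15435, 6048]
r4 m[H→φ2] = [1, 1, 1]
r5 m[φ0→M] = [735, 672, 1225]
r5 m[φ0→C] = [7560, 8505, 6804]
r5 m[φ1→M] = [360, 243, 189]
r5 m[φ1→G] = [77175, 55125, 44100]
r5 m[φ2→C] = [8, 7, 6]
r5 m[φ2→H] = [77175, 33075, 24192]
r5 m[φ3→G] = [9, 3, 5]
r5 m[φ4→C] = [2, 7, 4]
r5 m[φ5→M] = [3, 1, 9]
r5 m[φ6→C] = [3, 5, 4]
r5 m[φ7→G] = [3, 7, 9]
r5 m[M→φ0] = [1080, 243, 1701]
r5 m[M→φ1] = [2205, 672, 11025]
r5 m[M→φ5] = [264600, 163296, 231525]
r5 m[G→φ1] = [27, 21, 45]
r5 m[G→φ3] = [945, 1575, 1620]
r5 m[G→φ7] = [2835, 675, 900]
r5 m[C→φ0] = [48, 245, 96]
r5 m[C→φ2] = [1008, 11025, 4032]
r5 m[C→φ4] = [4032, 11025, 6048]
r5 m[C→φ6] = [2688, 15435, 6048]
r5 m[H→φ2] = [1, 1, 1]
r6 m[φ0→M] = [735, 672, 1225]
r6 m[φ0→C] = [7560, 8505, 6804]
r6 m[φ1→M] = [360, 243, 189]
r6 m[φ1→G] = [77175, 55125, 44100]
r6 m[φ2→C] = [8, 7, 6]
r6 m[φ2→H] = [77175, 33075, 24192]
r6 m[φ3→G] = [9, 3, 5]
r6 m[φ4→C] = [2, 7, 4]
r6 m[φ5→M] = [3, 1, 9]
r6 m[φ6→C] = [3, 5, 4]
r6 m[φ7→G] = [3, 7, 9]
r6 m[M→φ0] = [1080, 243, 1701]
r6 m[M→φ1] = [2205, 672, 11025]
r6 m[M→φ5] = [264600, 163296, 231525]
r6 m[G→φ1] = [27, 21, 45]
r6 m[G→φ3] = [231525, 385875, 396900]
r6 m[G→φ7] = [694575, 165375, 220500]
r6 m[C→φ0] = [48, 245, 96]
r6 m[C→φ2] = [45360, 297675, 108864]
r6 m[C→φ4] = [181440, 297675, 163296]
r6 m[C→φ6] = [120960, 416745, 163296]
r6 m[H→φ2] = [1, 1, 1]
r7 m[φ0→M] = [735, 672, 1225]
r7 m[φ0→C] = [7560, 8505, 6804]
r7 m[φ1→M] = [360, 243, 189]
r7 m[φ1→G] = [77175, 55125, 44100]
r7 m[φ2→C] = [8, 7, 6]
r7 m[φ2→H] = [2083725, 893025, 653184]
r7 m[φ3→G] = [9, 3, 5]
r7 m[φ4→C] = [2, 7, 4]
r7 m[φ5→M] = [3, 1, 9]
r7 m[φ6→C] = [3, 5, 4]
r7 m[φ7→G] = [3, 7, 9]
r7 m[M→φ0] = [1080, 243, 1701]
r7 m[M→φ1] = [2205, 672, 11025]
r7 m[M→φ5] = [264600, 163296, 231525]
r7 m[G→φ1] = [27, 21, 45]
r7 m[G→φ3] = [231525, 385875, 396900]
r7 m[G→φ7] = [694575, 165375, 220500]
r7 m[C→φ0] = [48, 245, 96]
r7 m[C→φ2] = [45360, 297675, 108864]
r7 m[C→φ4] = [181440, 297675, 163296]
r7 m[C→φ6] = [120960, 416745, 163296]
r7 m[H→φ2] = [1, 1, 1]
r8 m[φ0→M] = [735, 672, 1225]
r8 m[φ0→C] = [7560, 8505, 6804]
r8 m[φ1→M] = [360, 243, 189]
r8 m[φ1→G] = [77175, 55125, 44100]
r8 m[φ2→C] = [8, 7, 6]
r8 m[φ2→H] = [2083725, 893025, 653184]
r8 m[φ3→G] = [9, 3, 5]
r8 m[φ4→C] = [2, 7, 4]
r8 m[φ5→M] = [3, 1, 9]
r8 m[φ6→C] = [3, 5, 4]
r8 m[φ7→G] = [3, 7, 9]
r8 m[M→φ0] = [1080, 243, 1701]
r8 m[M→φ1] = [2205, 672, 11025]
r8 m[M→φ5] = [264600, 163296, 231525]
r8 m[G→φ1] = [27, 21, 45]
r8 m[G→φ3] = [231525, 385875, 396900]
r8 m[G→φ7] = [694575, 165375, 220500]
r8 m[C→φ0] = [48, 245, 96]
r8 m[C→φ2] = [45360, 297675, 108864]
r8 m[C→φ4] = [181440, 297675, 163296]
r8 m[C→φ6] = [120960, 416745, 163296]
r8 m[H→φ2] = [1, 1, 1]
fixed point reached at round 8
traceback from M: (M=2, G=0, C=1, H=0), score=2083725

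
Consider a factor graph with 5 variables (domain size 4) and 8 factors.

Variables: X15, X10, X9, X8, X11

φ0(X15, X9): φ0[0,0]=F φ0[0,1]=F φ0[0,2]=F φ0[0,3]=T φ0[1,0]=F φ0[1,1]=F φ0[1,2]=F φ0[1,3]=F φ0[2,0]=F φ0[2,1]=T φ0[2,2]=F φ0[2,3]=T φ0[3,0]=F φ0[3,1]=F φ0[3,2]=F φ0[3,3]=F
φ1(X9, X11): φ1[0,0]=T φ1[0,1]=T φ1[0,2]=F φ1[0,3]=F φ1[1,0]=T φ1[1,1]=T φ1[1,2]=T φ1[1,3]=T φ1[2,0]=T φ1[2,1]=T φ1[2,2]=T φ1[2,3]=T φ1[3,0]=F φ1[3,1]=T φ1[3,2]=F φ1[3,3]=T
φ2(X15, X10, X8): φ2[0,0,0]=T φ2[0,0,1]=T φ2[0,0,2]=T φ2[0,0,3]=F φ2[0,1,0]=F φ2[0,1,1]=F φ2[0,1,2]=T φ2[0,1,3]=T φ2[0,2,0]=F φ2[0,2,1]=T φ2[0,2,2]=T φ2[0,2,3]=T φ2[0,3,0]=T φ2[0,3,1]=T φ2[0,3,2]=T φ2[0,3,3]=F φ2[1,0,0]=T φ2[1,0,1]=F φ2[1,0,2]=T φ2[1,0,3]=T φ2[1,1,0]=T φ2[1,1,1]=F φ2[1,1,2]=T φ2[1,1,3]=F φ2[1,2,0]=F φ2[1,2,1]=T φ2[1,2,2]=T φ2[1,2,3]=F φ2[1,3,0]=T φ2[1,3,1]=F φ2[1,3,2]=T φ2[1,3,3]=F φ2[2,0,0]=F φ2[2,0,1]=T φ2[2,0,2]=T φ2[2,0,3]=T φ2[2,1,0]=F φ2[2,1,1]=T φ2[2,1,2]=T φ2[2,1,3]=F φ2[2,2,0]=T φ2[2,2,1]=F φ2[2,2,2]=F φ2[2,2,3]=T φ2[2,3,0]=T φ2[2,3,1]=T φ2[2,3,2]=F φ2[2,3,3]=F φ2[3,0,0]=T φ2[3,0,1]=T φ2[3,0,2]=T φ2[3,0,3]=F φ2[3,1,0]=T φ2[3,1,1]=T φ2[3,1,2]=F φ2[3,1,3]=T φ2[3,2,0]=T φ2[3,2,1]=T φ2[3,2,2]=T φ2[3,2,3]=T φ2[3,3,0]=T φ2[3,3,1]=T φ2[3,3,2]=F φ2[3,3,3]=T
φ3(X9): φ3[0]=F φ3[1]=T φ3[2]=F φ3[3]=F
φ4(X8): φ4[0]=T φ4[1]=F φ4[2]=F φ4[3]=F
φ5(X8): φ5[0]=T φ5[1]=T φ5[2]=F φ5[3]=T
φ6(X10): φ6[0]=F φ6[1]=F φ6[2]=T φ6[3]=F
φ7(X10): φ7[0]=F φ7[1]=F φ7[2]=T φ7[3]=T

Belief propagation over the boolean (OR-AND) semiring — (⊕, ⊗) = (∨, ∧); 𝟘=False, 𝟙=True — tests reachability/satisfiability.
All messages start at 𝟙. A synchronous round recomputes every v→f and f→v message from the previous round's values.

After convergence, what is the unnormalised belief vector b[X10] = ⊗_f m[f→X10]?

init: all messages = 𝟙 over 4 values
r1 m[φ0→X15] = [T, F, T, F]
r1 m[φ0→X9] = [F, T, F, T]
r1 m[φ1→X9] = [T, T, T, T]
r1 m[φ1→X11] = [T, T, T, T]
r1 m[φ2→X15] = [T, T, T, T]
r1 m[φ2→X10] = [T, T, T, T]
r1 m[φ2→X8] = [T, T, T, T]
r1 m[φ3→X9] = [F, T, F, F]
r1 m[φ4→X8] = [T, F, F, F]
r1 m[φ5→X8] = [T, T, F, T]
r1 m[φ6→X10] = [F, F, T, F]
r1 m[φ7→X10] = [F, F, T, T]
r1 m[X15→φ0] = [T, T, T, T]
r1 m[X15→φ2] = [T, T, T, T]
r1 m[X10→φ2] = [T, T, T, T]
r1 m[X10→φ6] = [T, T, T, T]
r1 m[X10→φ7] = [T, T, T, T]
r1 m[X9→φ0] = [T, T, T, T]
r1 m[X9→φ1] = [T, T, T, T]
r1 m[X9→φ3] = [T, T, T, T]
r1 m[X8→φ2] = [T, T, T, T]
r1 m[X8→φ4] = [T, T, T, T]
r1 m[X8→φ5] = [T, T, T, T]
r1 m[X11→φ1] = [T, T, T, T]
r2 m[φ0→X15] = [T, F, T, F]
r2 m[φ0→X9] = [F, T, F, T]
r2 m[φ1→X9] = [T, T, T, T]
r2 m[φ1→X11] = [T, T, T, T]
r2 m[φ2→X15] = [T, T, T, T]
r2 m[φ2→X10] = [T, T, T, T]
r2 m[φ2→X8] = [T, T, T, T]
r2 m[φ3→X9] = [F, T, F, F]
r2 m[φ4→X8] = [T, F, F, F]
r2 m[φ5→X8] = [T, T, F, T]
r2 m[φ6→X10] = [F, F, T, F]
r2 m[φ7→X10] = [F, F, T, T]
r2 m[X15→φ0] = [T, T, T, T]
r2 m[X15→φ2] = [T, F, T, F]
r2 m[X10→φ2] = [F, F, T, F]
r2 m[X10→φ6] = [F, F, T, T]
r2 m[X10→φ7] = [F, F, T, F]
r2 m[X9→φ0] = [F, T, F, F]
r2 m[X9→φ1] = [F, T, F, F]
r2 m[X9→φ3] = [F, T, F, T]
r2 m[X8→φ2] = [T, F, F, F]
r2 m[X8→φ4] = [T, T, F, T]
r2 m[X8→φ5] = [T, F, F, F]
r2 m[X11→φ1] = [T, T, T, T]
r3 m[φ0→X15] = [F, F, T, F]
r3 m[φ0→X9] = [F, T, F, T]
r3 m[φ1→X9] = [T, T, T, T]
r3 m[φ1→X11] = [T, T, T, T]
r3 m[φ2→X15] = [F, F, T, T]
r3 m[φ2→X10] = [T, F, T, T]
r3 m[φ2→X8] = [T, T, T, T]
r3 m[φ3→X9] = [F, T, F, F]
r3 m[φ4→X8] = [T, F, F, F]
r3 m[φ5→X8] = [T, T, F, T]
r3 m[φ6→X10] = [F, F, T, F]
r3 m[φ7→X10] = [F, F, T, T]
r3 m[X15→φ0] = [T, T, T, T]
r3 m[X15→φ2] = [T, F, T, F]
r3 m[X10→φ2] = [F, F, T, F]
r3 m[X10→φ6] = [F, F, T, T]
r3 m[X10→φ7] = [F, F, T, F]
r3 m[X9→φ0] = [F, T, F, F]
r3 m[X9→φ1] = [F, T, F, F]
r3 m[X9→φ3] = [F, T, F, T]
r3 m[X8→φ2] = [T, F, F, F]
r3 m[X8→φ4] = [T, T, F, T]
r3 m[X8→φ5] = [T, F, F, F]
r3 m[X11→φ1] = [T, T, T, T]
r4 m[φ0→X15] = [F, F, T, F]
r4 m[φ0→X9] = [F, T, F, T]
r4 m[φ1→X9] = [T, T, T, T]
r4 m[φ1→X11] = [T, T, T, T]
r4 m[φ2→X15] = [F, F, T, T]
r4 m[φ2→X10] = [T, F, T, T]
r4 m[φ2→X8] = [T, T, T, T]
r4 m[φ3→X9] = [F, T, F, F]
r4 m[φ4→X8] = [T, F, F, F]
r4 m[φ5→X8] = [T, T, F, T]
r4 m[φ6→X10] = [F, F, T, F]
r4 m[φ7→X10] = [F, F, T, T]
r4 m[X15→φ0] = [F, F, T, T]
r4 m[X15→φ2] = [F, F, T, F]
r4 m[X10→φ2] = [F, F, T, F]
r4 m[X10→φ6] = [F, F, T, T]
r4 m[X10→φ7] = [F, F, T, F]
r4 m[X9→φ0] = [F, T, F, F]
r4 m[X9→φ1] = [F, T, F, F]
r4 m[X9→φ3] = [F, T, F, T]
r4 m[X8→φ2] = [T, F, F, F]
r4 m[X8→φ4] = [T, T, F, T]
r4 m[X8→φ5] = [T, F, F, F]
r4 m[X11→φ1] = [T, T, T, T]
r5 m[φ0→X15] = [F, F, T, F]
r5 m[φ0→X9] = [F, T, F, T]
r5 m[φ1→X9] = [T, T, T, T]
r5 m[φ1→X11] = [T, T, T, T]
r5 m[φ2→X15] = [F, F, T, T]
r5 m[φ2→X10] = [F, F, T, T]
r5 m[φ2→X8] = [T, F, F, T]
r5 m[φ3→X9] = [F, T, F, F]
r5 m[φ4→X8] = [T, F, F, F]
r5 m[φ5→X8] = [T, T, F, T]
r5 m[φ6→X10] = [F, F, T, F]
r5 m[φ7→X10] = [F, F, T, T]
r5 m[X15→φ0] = [F, F, T, T]
r5 m[X15→φ2] = [F, F, T, F]
r5 m[X10→φ2] = [F, F, T, F]
r5 m[X10→φ6] = [F, F, T, T]
r5 m[X10→φ7] = [F, F, T, F]
r5 m[X9→φ0] = [F, T, F, F]
r5 m[X9→φ1] = [F, T, F, F]
r5 m[X9→φ3] = [F, T, F, T]
r5 m[X8→φ2] = [T, F, F, F]
r5 m[X8→φ4] = [T, T, F, T]
r5 m[X8→φ5] = [T, F, F, F]
r5 m[X11→φ1] = [T, T, T, T]
r6 m[φ0→X15] = [F, F, T, F]
r6 m[φ0→X9] = [F, T, F, T]
r6 m[φ1→X9] = [T, T, T, T]
r6 m[φ1→X11] = [T, T, T, T]
r6 m[φ2→X15] = [F, F, T, T]
r6 m[φ2→X10] = [F, F, T, T]
r6 m[φ2→X8] = [T, F, F, T]
r6 m[φ3→X9] = [F, T, F, F]
r6 m[φ4→X8] = [T, F, F, F]
r6 m[φ5→X8] = [T, T, F, T]
r6 m[φ6→X10] = [F, F, T, F]
r6 m[φ7→X10] = [F, F, T, T]
r6 m[X15→φ0] = [F, F, T, T]
r6 m[X15→φ2] = [F, F, T, F]
r6 m[X10→φ2] = [F, F, T, F]
r6 m[X10→φ6] = [F, F, T, T]
r6 m[X10→φ7] = [F, F, T, F]
r6 m[X9→φ0] = [F, T, F, F]
r6 m[X9→φ1] = [F, T, F, F]
r6 m[X9→φ3] = [F, T, F, T]
r6 m[X8→φ2] = [T, F, F, F]
r6 m[X8→φ4] = [T, F, F, T]
r6 m[X8→φ5] = [T, F, F, F]
r6 m[X11→φ1] = [T, T, T, T]
r7 m[φ0→X15] = [F, F, T, F]
r7 m[φ0→X9] = [F, T, F, T]
r7 m[φ1→X9] = [T, T, T, T]
r7 m[φ1→X11] = [T, T, T, T]
r7 m[φ2→X15] = [F, F, T, T]
r7 m[φ2→X10] = [F, F, T, T]
r7 m[φ2→X8] = [T, F, F, T]
r7 m[φ3→X9] = [F, T, F, F]
r7 m[φ4→X8] = [T, F, F, F]
r7 m[φ5→X8] = [T, T, F, T]
r7 m[φ6→X10] = [F, F, T, F]
r7 m[φ7→X10] = [F, F, T, T]
r7 m[X15→φ0] = [F, F, T, T]
r7 m[X15→φ2] = [F, F, T, F]
r7 m[X10→φ2] = [F, F, T, F]
r7 m[X10→φ6] = [F, F, T, T]
r7 m[X10→φ7] = [F, F, T, F]
r7 m[X9→φ0] = [F, T, F, F]
r7 m[X9→φ1] = [F, T, F, F]
r7 m[X9→φ3] = [F, T, F, T]
r7 m[X8→φ2] = [T, F, F, F]
r7 m[X8→φ4] = [T, F, F, T]
r7 m[X8→φ5] = [T, F, F, F]
r7 m[X11→φ1] = [T, T, T, T]
fixed point reached at round 7
b[X10] = ⊗ incoming = [F, F, T, F]

b[X10] = [F, F, T, F]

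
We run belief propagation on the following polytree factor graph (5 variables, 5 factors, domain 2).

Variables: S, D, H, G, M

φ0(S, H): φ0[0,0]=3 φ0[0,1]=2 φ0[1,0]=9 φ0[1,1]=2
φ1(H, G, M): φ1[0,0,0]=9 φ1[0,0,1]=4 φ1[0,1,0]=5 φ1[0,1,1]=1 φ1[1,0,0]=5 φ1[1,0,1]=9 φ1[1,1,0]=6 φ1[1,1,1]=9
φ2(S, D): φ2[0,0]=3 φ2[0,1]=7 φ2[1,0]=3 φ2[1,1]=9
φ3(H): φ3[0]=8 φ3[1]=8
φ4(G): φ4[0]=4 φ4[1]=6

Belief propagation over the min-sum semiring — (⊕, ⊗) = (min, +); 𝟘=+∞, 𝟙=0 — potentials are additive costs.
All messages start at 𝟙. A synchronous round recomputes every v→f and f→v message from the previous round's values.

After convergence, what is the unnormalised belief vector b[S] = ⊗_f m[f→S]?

b[S] = [21, 22]

init: all messages = 𝟙 over 2 values
r1 m[φ0→S] = [2, 2]
r1 m[φ0→H] = [3, 2]
r1 m[φ1→H] = [1, 5]
r1 m[φ1→G] = [4, 1]
r1 m[φ1→M] = [5, 1]
r1 m[φ2→S] = [3, 3]
r1 m[φ2→D] = [3, 7]
r1 m[φ3→H] = [8, 8]
r1 m[φ4→G] = [4, 6]
r1 m[S→φ0] = [0, 0]
r1 m[S→φ2] = [0, 0]
r1 m[D→φ2] = [0, 0]
r1 m[H→φ0] = [0, 0]
r1 m[H→φ1] = [0, 0]
r1 m[H→φ3] = [0, 0]
r1 m[G→φ1] = [0, 0]
r1 m[G→φ4] = [0, 0]
r1 m[M→φ1] = [0, 0]
r2 m[φ0→S] = [2, 2]
r2 m[φ0→H] = [3, 2]
r2 m[φ1→H] = [1, 5]
r2 m[φ1→G] = [4, 1]
r2 m[φ1→M] = [5, 1]
r2 m[φ2→S] = [3, 3]
r2 m[φ2→D] = [3, 7]
r2 m[φ3→H] = [8, 8]
r2 m[φ4→G] = [4, 6]
r2 m[S→φ0] = [3, 3]
r2 m[S→φ2] = [2, 2]
r2 m[D→φ2] = [0, 0]
r2 m[H→φ0] = [9, 13]
r2 m[H→φ1] = [11, 10]
r2 m[H→φ3] = [4, 7]
r2 m[G→φ1] = [4, 6]
r2 m[G→φ4] = [4, 1]
r2 m[M→φ1] = [0, 0]
r3 m[φ0→S] = [12, 15]
r3 m[φ0→H] = [6, 5]
r3 m[φ1→H] = [7, 9]
r3 m[φ1→G] = [15, 12]
r3 m[φ1→M] = [19, 18]
r3 m[φ2→S] = [3, 3]
r3 m[φ2→D] = [5, 9]
r3 m[φ3→H] = [8, 8]
r3 m[φ4→G] = [4, 6]
r3 m[S→φ0] = [3, 3]
r3 m[S→φ2] = [2, 2]
r3 m[D→φ2] = [0, 0]
r3 m[H→φ0] = [9, 13]
r3 m[H→φ1] = [11, 10]
r3 m[H→φ3] = [4, 7]
r3 m[G→φ1] = [4, 6]
r3 m[G→φ4] = [4, 1]
r3 m[M→φ1] = [0, 0]
r4 m[φ0→S] = [12, 15]
r4 m[φ0→H] = [6, 5]
r4 m[φ1→H] = [7, 9]
r4 m[φ1→G] = [15, 12]
r4 m[φ1→M] = [19, 18]
r4 m[φ2→S] = [3, 3]
r4 m[φ2→D] = [5, 9]
r4 m[φ3→H] = [8, 8]
r4 m[φ4→G] = [4, 6]
r4 m[S→φ0] = [3, 3]
r4 m[S→φ2] = [12, 15]
r4 m[D→φ2] = [0, 0]
r4 m[H→φ0] = [15, 17]
r4 m[H→φ1] = [14, 13]
r4 m[H→φ3] = [13, 14]
r4 m[G→φ1] = [4, 6]
r4 m[G→φ4] = [15, 12]
r4 m[M→φ1] = [0, 0]
r5 m[φ0→S] = [18, 19]
r5 m[φ0→H] = [6, 5]
r5 m[φ1→H] = [7, 9]
r5 m[φ1→G] = [18, 15]
r5 m[φ1→M] = [22, 21]
r5 m[φ2→S] = [3, 3]
r5 m[φ2→D] = [15, 19]
r5 m[φ3→H] = [8, 8]
r5 m[φ4→G] = [4, 6]
r5 m[S→φ0] = [3, 3]
r5 m[S→φ2] = [12, 15]
r5 m[D→φ2] = [0, 0]
r5 m[H→φ0] = [15, 17]
r5 m[H→φ1] = [14, 13]
r5 m[H→φ3] = [13, 14]
r5 m[G→φ1] = [4, 6]
r5 m[G→φ4] = [15, 12]
r5 m[M→φ1] = [0, 0]
r6 m[φ0→S] = [18, 19]
r6 m[φ0→H] = [6, 5]
r6 m[φ1→H] = [7, 9]
r6 m[φ1→G] = [18, 15]
r6 m[φ1→M] = [22, 21]
r6 m[φ2→S] = [3, 3]
r6 m[φ2→D] = [15, 19]
r6 m[φ3→H] = [8, 8]
r6 m[φ4→G] = [4, 6]
r6 m[S→φ0] = [3, 3]
r6 m[S→φ2] = [18, 19]
r6 m[D→φ2] = [0, 0]
r6 m[H→φ0] = [15, 17]
r6 m[H→φ1] = [14, 13]
r6 m[H→φ3] = [13, 14]
r6 m[G→φ1] = [4, 6]
r6 m[G→φ4] = [18, 15]
r6 m[M→φ1] = [0, 0]
r7 m[φ0→S] = [18, 19]
r7 m[φ0→H] = [6, 5]
r7 m[φ1→H] = [7, 9]
r7 m[φ1→G] = [18, 15]
r7 m[φ1→M] = [22, 21]
r7 m[φ2→S] = [3, 3]
r7 m[φ2→D] = [21, 25]
r7 m[φ3→H] = [8, 8]
r7 m[φ4→G] = [4, 6]
r7 m[S→φ0] = [3, 3]
r7 m[S→φ2] = [18, 19]
r7 m[D→φ2] = [0, 0]
r7 m[H→φ0] = [15, 17]
r7 m[H→φ1] = [14, 13]
r7 m[H→φ3] = [13, 14]
r7 m[G→φ1] = [4, 6]
r7 m[G→φ4] = [18, 15]
r7 m[M→φ1] = [0, 0]
r8 m[φ0→S] = [18, 19]
r8 m[φ0→H] = [6, 5]
r8 m[φ1→H] = [7, 9]
r8 m[φ1→G] = [18, 15]
r8 m[φ1→M] = [22, 21]
r8 m[φ2→S] = [3, 3]
r8 m[φ2→D] = [21, 25]
r8 m[φ3→H] = [8, 8]
r8 m[φ4→G] = [4, 6]
r8 m[S→φ0] = [3, 3]
r8 m[S→φ2] = [18, 19]
r8 m[D→φ2] = [0, 0]
r8 m[H→φ0] = [15, 17]
r8 m[H→φ1] = [14, 13]
r8 m[H→φ3] = [13, 14]
r8 m[G→φ1] = [4, 6]
r8 m[G→φ4] = [18, 15]
r8 m[M→φ1] = [0, 0]
fixed point reached at round 8
b[S] = ⊗ incoming = [21, 22]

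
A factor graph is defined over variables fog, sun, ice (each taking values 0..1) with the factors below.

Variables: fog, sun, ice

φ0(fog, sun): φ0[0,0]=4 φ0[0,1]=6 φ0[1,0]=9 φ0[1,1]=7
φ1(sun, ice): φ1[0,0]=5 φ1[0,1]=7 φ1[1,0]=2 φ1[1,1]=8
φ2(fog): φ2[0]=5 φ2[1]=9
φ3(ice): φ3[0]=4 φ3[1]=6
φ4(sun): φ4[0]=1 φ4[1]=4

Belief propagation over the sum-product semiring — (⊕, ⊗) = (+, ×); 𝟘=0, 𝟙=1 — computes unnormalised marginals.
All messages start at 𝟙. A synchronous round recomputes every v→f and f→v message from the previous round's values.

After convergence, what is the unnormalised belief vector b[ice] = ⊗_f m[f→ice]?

b[ice] = [4996, 22098]

init: all messages = 𝟙 over 2 values
r1 m[φ0→fog] = [10, 16]
r1 m[φ0→sun] = [13, 13]
r1 m[φ1→sun] = [12, 10]
r1 m[φ1→ice] = [7, 15]
r1 m[φ2→fog] = [5, 9]
r1 m[φ3→ice] = [4, 6]
r1 m[φ4→sun] = [1, 4]
r1 m[fog→φ0] = [1, 1]
r1 m[fog→φ2] = [1, 1]
r1 m[sun→φ0] = [1, 1]
r1 m[sun→φ1] = [1, 1]
r1 m[sun→φ4] = [1, 1]
r1 m[ice→φ1] = [1, 1]
r1 m[ice→φ3] = [1, 1]
r2 m[φ0→fog] = [10, 16]
r2 m[φ0→sun] = [13, 13]
r2 m[φ1→sun] = [12, 10]
r2 m[φ1→ice] = [7, 15]
r2 m[φ2→fog] = [5, 9]
r2 m[φ3→ice] = [4, 6]
r2 m[φ4→sun] = [1, 4]
r2 m[fog→φ0] = [5, 9]
r2 m[fog→φ2] = [10, 16]
r2 m[sun→φ0] = [12, 40]
r2 m[sun→φ1] = [13, 52]
r2 m[sun→φ4] = [156, 130]
r2 m[ice→φ1] = [4, 6]
r2 m[ice→φ3] = [7, 15]
r3 m[φ0→fog] = [288, 388]
r3 m[φ0→sun] = [101, 93]
r3 m[φ1→sun] = [62, 56]
r3 m[φ1→ice] = [169, 507]
r3 m[φ2→fog] = [5, 9]
r3 m[φ3→ice] = [4, 6]
r3 m[φ4→sun] = [1, 4]
r3 m[fog→φ0] = [5, 9]
r3 m[fog→φ2] = [10, 16]
r3 m[sun→φ0] = [12, 40]
r3 m[sun→φ1] = [13, 52]
r3 m[sun→φ4] = [156, 130]
r3 m[ice→φ1] = [4, 6]
r3 m[ice→φ3] = [7, 15]
r4 m[φ0→fog] = [288, 388]
r4 m[φ0→sun] = [101, 93]
r4 m[φ1→sun] = [62, 56]
r4 m[φ1→ice] = [169, 507]
r4 m[φ2→fog] = [5, 9]
r4 m[φ3→ice] = [4, 6]
r4 m[φ4→sun] = [1, 4]
r4 m[fog→φ0] = [5, 9]
r4 m[fog→φ2] = [288, 388]
r4 m[sun→φ0] = [62, 224]
r4 m[sun→φ1] = [101, 372]
r4 m[sun→φ4] = [6262, 5208]
r4 m[ice→φ1] = [4, 6]
r4 m[ice→φ3] = [169, 507]
r5 m[φ0→fog] = [1592, 2126]
r5 m[φ0→sun] = [101, 93]
r5 m[φ1→sun] = [62, 56]
r5 m[φ1→ice] = [1249, 3683]
r5 m[φ2→fog] = [5, 9]
r5 m[φ3→ice] = [4, 6]
r5 m[φ4→sun] = [1, 4]
r5 m[fog→φ0] = [5, 9]
r5 m[fog→φ2] = [288, 388]
r5 m[sun→φ0] = [62, 224]
r5 m[sun→φ1] = [101, 372]
r5 m[sun→φ4] = [6262, 5208]
r5 m[ice→φ1] = [4, 6]
r5 m[ice→φ3] = [169, 507]
r6 m[φ0→fog] = [1592, 2126]
r6 m[φ0→sun] = [101, 93]
r6 m[φ1→sun] = [62, 56]
r6 m[φ1→ice] = [1249, 3683]
r6 m[φ2→fog] = [5, 9]
r6 m[φ3→ice] = [4, 6]
r6 m[φ4→sun] = [1, 4]
r6 m[fog→φ0] = [5, 9]
r6 m[fog→φ2] = [1592, 2126]
r6 m[sun→φ0] = [62, 224]
r6 m[sun→φ1] = [101, 372]
r6 m[sun→φ4] = [6262, 5208]
r6 m[ice→φ1] = [4, 6]
r6 m[ice→φ3] = [1249, 3683]
r7 m[φ0→fog] = [1592, 2126]
r7 m[φ0→sun] = [101, 93]
r7 m[φ1→sun] = [62, 56]
r7 m[φ1→ice] = [1249, 3683]
r7 m[φ2→fog] = [5, 9]
r7 m[φ3→ice] = [4, 6]
r7 m[φ4→sun] = [1, 4]
r7 m[fog→φ0] = [5, 9]
r7 m[fog→φ2] = [1592, 2126]
r7 m[sun→φ0] = [62, 224]
r7 m[sun→φ1] = [101, 372]
r7 m[sun→φ4] = [6262, 5208]
r7 m[ice→φ1] = [4, 6]
r7 m[ice→φ3] = [1249, 3683]
fixed point reached at round 7
b[ice] = ⊗ incoming = [4996, 22098]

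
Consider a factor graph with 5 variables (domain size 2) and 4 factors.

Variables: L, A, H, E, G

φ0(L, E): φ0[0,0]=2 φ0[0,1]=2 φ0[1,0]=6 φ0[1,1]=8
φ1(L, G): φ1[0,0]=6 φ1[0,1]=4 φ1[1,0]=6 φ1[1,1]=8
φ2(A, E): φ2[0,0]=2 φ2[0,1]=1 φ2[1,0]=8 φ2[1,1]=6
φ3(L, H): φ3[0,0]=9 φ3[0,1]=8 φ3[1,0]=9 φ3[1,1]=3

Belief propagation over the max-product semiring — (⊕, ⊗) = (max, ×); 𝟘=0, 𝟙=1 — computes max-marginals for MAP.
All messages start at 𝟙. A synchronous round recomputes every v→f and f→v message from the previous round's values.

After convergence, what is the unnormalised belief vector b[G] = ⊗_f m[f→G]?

b[G] = [2592, 3456]

init: all messages = 𝟙 over 2 values
r1 m[φ0→L] = [2, 8]
r1 m[φ0→E] = [6, 8]
r1 m[φ1→L] = [6, 8]
r1 m[φ1→G] = [6, 8]
r1 m[φ2→A] = [2, 8]
r1 m[φ2→E] = [8, 6]
r1 m[φ3→L] = [9, 9]
r1 m[φ3→H] = [9, 8]
r1 m[L→φ0] = [1, 1]
r1 m[L→φ1] = [1, 1]
r1 m[L→φ3] = [1, 1]
r1 m[A→φ2] = [1, 1]
r1 m[H→φ3] = [1, 1]
r1 m[E→φ0] = [1, 1]
r1 m[E→φ2] = [1, 1]
r1 m[G→φ1] = [1, 1]
r2 m[φ0→L] = [2, 8]
r2 m[φ0→E] = [6, 8]
r2 m[φ1→L] = [6, 8]
r2 m[φ1→G] = [6, 8]
r2 m[φ2→A] = [2, 8]
r2 m[φ2→E] = [8, 6]
r2 m[φ3→L] = [9, 9]
r2 m[φ3→H] = [9, 8]
r2 m[L→φ0] = [54, 72]
r2 m[L→φ1] = [18, 72]
r2 m[L→φ3] = [12, 64]
r2 m[A→φ2] = [1, 1]
r2 m[H→φ3] = [1, 1]
r2 m[E→φ0] = [8, 6]
r2 m[E→φ2] = [6, 8]
r2 m[G→φ1] = [1, 1]
r3 m[φ0→L] = [16, 48]
r3 m[φ0→E] = [432, 576]
r3 m[φ1→L] = [6, 8]
r3 m[φ1→G] = [432, 576]
r3 m[φ2→A] = [12, 48]
r3 m[φ2→E] = [8, 6]
r3 m[φ3→L] = [9, 9]
r3 m[φ3→H] = [576, 192]
r3 m[L→φ0] = [54, 72]
r3 m[L→φ1] = [18, 72]
r3 m[L→φ3] = [12, 64]
r3 m[A→φ2] = [1, 1]
r3 m[H→φ3] = [1, 1]
r3 m[E→φ0] = [8, 6]
r3 m[E→φ2] = [6, 8]
r3 m[G→φ1] = [1, 1]
r4 m[φ0→L] = [16, 48]
r4 m[φ0→E] = [432, 576]
r4 m[φ1→L] = [6, 8]
r4 m[φ1→G] = [432, 576]
r4 m[φ2→A] = [12, 48]
r4 m[φ2→E] = [8, 6]
r4 m[φ3→L] = [9, 9]
r4 m[φ3→H] = [576, 192]
r4 m[L→φ0] = [54, 72]
r4 m[L→φ1] = [144, 432]
r4 m[L→φ3] = [96, 384]
r4 m[A→φ2] = [1, 1]
r4 m[H→φ3] = [1, 1]
r4 m[E→φ0] = [8, 6]
r4 m[E→φ2] = [432, 576]
r4 m[G→φ1] = [1, 1]
r5 m[φ0→L] = [16, 48]
r5 m[φ0→E] = [432, 576]
r5 m[φ1→L] = [6, 8]
r5 m[φ1→G] = [2592, 3456]
r5 m[φ2→A] = [864, 3456]
r5 m[φ2→E] = [8, 6]
r5 m[φ3→L] = [9, 9]
r5 m[φ3→H] = [3456, 1152]
r5 m[L→φ0] = [54, 72]
r5 m[L→φ1] = [144, 432]
r5 m[L→φ3] = [96, 384]
r5 m[A→φ2] = [1, 1]
r5 m[H→φ3] = [1, 1]
r5 m[E→φ0] = [8, 6]
r5 m[E→φ2] = [432, 576]
r5 m[G→φ1] = [1, 1]
r6 m[φ0→L] = [16, 48]
r6 m[φ0→E] = [432, 576]
r6 m[φ1→L] = [6, 8]
r6 m[φ1→G] = [2592, 3456]
r6 m[φ2→A] = [864, 3456]
r6 m[φ2→E] = [8, 6]
r6 m[φ3→L] = [9, 9]
r6 m[φ3→H] = [3456, 1152]
r6 m[L→φ0] = [54, 72]
r6 m[L→φ1] = [144, 432]
r6 m[L→φ3] = [96, 384]
r6 m[A→φ2] = [1, 1]
r6 m[H→φ3] = [1, 1]
r6 m[E→φ0] = [8, 6]
r6 m[E→φ2] = [432, 576]
r6 m[G→φ1] = [1, 1]
fixed point reached at round 6
b[G] = ⊗ incoming = [2592, 3456]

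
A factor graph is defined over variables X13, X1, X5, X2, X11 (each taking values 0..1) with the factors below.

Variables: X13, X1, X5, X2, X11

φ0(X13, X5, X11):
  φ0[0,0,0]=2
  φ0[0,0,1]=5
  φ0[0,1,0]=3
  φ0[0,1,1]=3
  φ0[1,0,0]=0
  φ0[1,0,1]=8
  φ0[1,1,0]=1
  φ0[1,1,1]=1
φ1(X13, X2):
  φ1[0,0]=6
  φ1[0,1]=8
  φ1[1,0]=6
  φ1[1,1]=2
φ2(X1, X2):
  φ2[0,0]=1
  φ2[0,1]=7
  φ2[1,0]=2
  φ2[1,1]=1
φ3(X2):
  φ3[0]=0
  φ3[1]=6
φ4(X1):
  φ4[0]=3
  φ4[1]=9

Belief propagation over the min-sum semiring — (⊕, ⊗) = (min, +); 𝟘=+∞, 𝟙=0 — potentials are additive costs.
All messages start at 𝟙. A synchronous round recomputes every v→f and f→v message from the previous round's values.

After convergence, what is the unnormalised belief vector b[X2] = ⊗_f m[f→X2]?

init: all messages = 𝟙 over 2 values
r1 m[φ0→X13] = [2, 0]
r1 m[φ0→X5] = [0, 1]
r1 m[φ0→X11] = [0, 1]
r1 m[φ1→X13] = [6, 2]
r1 m[φ1→X2] = [6, 2]
r1 m[φ2→X1] = [1, 1]
r1 m[φ2→X2] = [1, 1]
r1 m[φ3→X2] = [0, 6]
r1 m[φ4→X1] = [3, 9]
r1 m[X13→φ0] = [0, 0]
r1 m[X13→φ1] = [0, 0]
r1 m[X1→φ2] = [0, 0]
r1 m[X1→φ4] = [0, 0]
r1 m[X5→φ0] = [0, 0]
r1 m[X2→φ1] = [0, 0]
r1 m[X2→φ2] = [0, 0]
r1 m[X2→φ3] = [0, 0]
r1 m[X11→φ0] = [0, 0]
r2 m[φ0→X13] = [2, 0]
r2 m[φ0→X5] = [0, 1]
r2 m[φ0→X11] = [0, 1]
r2 m[φ1→X13] = [6, 2]
r2 m[φ1→X2] = [6, 2]
r2 m[φ2→X1] = [1, 1]
r2 m[φ2→X2] = [1, 1]
r2 m[φ3→X2] = [0, 6]
r2 m[φ4→X1] = [3, 9]
r2 m[X13→φ0] = [6, 2]
r2 m[X13→φ1] = [2, 0]
r2 m[X1→φ2] = [3, 9]
r2 m[X1→φ4] = [1, 1]
r2 m[X5→φ0] = [0, 0]
r2 m[X2→φ1] = [1, 7]
r2 m[X2→φ2] = [6, 8]
r2 m[X2→φ3] = [7, 3]
r2 m[X11→φ0] = [0, 0]
r3 m[φ0→X13] = [2, 0]
r3 m[φ0→X5] = [2, 3]
r3 m[φ0→X11] = [2, 3]
r3 m[φ1→X13] = [7, 7]
r3 m[φ1→X2] = [6, 2]
r3 m[φ2→X1] = [7, 8]
r3 m[φ2→X2] = [4, 10]
r3 m[φ3→X2] = [0, 6]
r3 m[φ4→X1] = [3, 9]
r3 m[X13→φ0] = [6, 2]
r3 m[X13→φ1] = [2, 0]
r3 m[X1→φ2] = [3, 9]
r3 m[X1→φ4] = [1, 1]
r3 m[X5→φ0] = [0, 0]
r3 m[X2→φ1] = [1, 7]
r3 m[X2→φ2] = [6, 8]
r3 m[X2→φ3] = [7, 3]
r3 m[X11→φ0] = [0, 0]
r4 m[φ0→X13] = [2, 0]
r4 m[φ0→X5] = [2, 3]
r4 m[φ0→X11] = [2, 3]
r4 m[φ1→X13] = [7, 7]
r4 m[φ1→X2] = [6, 2]
r4 m[φ2→X1] = [7, 8]
r4 m[φ2→X2] = [4, 10]
r4 m[φ3→X2] = [0, 6]
r4 m[φ4→X1] = [3, 9]
r4 m[X13→φ0] = [7, 7]
r4 m[X13→φ1] = [2, 0]
r4 m[X1→φ2] = [3, 9]
r4 m[X1→φ4] = [7, 8]
r4 m[X5→φ0] = [0, 0]
r4 m[X2→φ1] = [4, 16]
r4 m[X2→φ2] = [6, 8]
r4 m[X2→φ3] = [10, 12]
r4 m[X11→φ0] = [0, 0]
r5 m[φ0→X13] = [2, 0]
r5 m[φ0→X5] = [7, 8]
r5 m[φ0→X11] = [7, 8]
r5 m[φ1→X13] = [10, 10]
r5 m[φ1→X2] = [6, 2]
r5 m[φ2→X1] = [7, 8]
r5 m[φ2→X2] = [4, 10]
r5 m[φ3→X2] = [0, 6]
r5 m[φ4→X1] = [3, 9]
r5 m[X13→φ0] = [7, 7]
r5 m[X13→φ1] = [2, 0]
r5 m[X1→φ2] = [3, 9]
r5 m[X1→φ4] = [7, 8]
r5 m[X5→φ0] = [0, 0]
r5 m[X2→φ1] = [4, 16]
r5 m[X2→φ2] = [6, 8]
r5 m[X2→φ3] = [10, 12]
r5 m[X11→φ0] = [0, 0]
r6 m[φ0→X13] = [2, 0]
r6 m[φ0→X5] = [7, 8]
r6 m[φ0→X11] = [7, 8]
r6 m[φ1→X13] = [10, 10]
r6 m[φ1→X2] = [6, 2]
r6 m[φ2→X1] = [7, 8]
r6 m[φ2→X2] = [4, 10]
r6 m[φ3→X2] = [0, 6]
r6 m[φ4→X1] = [3, 9]
r6 m[X13→φ0] = [10, 10]
r6 m[X13→φ1] = [2, 0]
r6 m[X1→φ2] = [3, 9]
r6 m[X1→φ4] = [7, 8]
r6 m[X5→φ0] = [0, 0]
r6 m[X2→φ1] = [4, 16]
r6 m[X2→φ2] = [6, 8]
r6 m[X2→φ3] = [10, 12]
r6 m[X11→φ0] = [0, 0]
r7 m[φ0→X13] = [2, 0]
r7 m[φ0→X5] = [10, 11]
r7 m[φ0→X11] = [10, 11]
r7 m[φ1→X13] = [10, 10]
r7 m[φ1→X2] = [6, 2]
r7 m[φ2→X1] = [7, 8]
r7 m[φ2→X2] = [4, 10]
r7 m[φ3→X2] = [0, 6]
r7 m[φ4→X1] = [3, 9]
r7 m[X13→φ0] = [10, 10]
r7 m[X13→φ1] = [2, 0]
r7 m[X1→φ2] = [3, 9]
r7 m[X1→φ4] = [7, 8]
r7 m[X5→φ0] = [0, 0]
r7 m[X2→φ1] = [4, 16]
r7 m[X2→φ2] = [6, 8]
r7 m[X2→φ3] = [10, 12]
r7 m[X11→φ0] = [0, 0]
r8 m[φ0→X13] = [2, 0]
r8 m[φ0→X5] = [10, 11]
r8 m[φ0→X11] = [10, 11]
r8 m[φ1→X13] = [10, 10]
r8 m[φ1→X2] = [6, 2]
r8 m[φ2→X1] = [7, 8]
r8 m[φ2→X2] = [4, 10]
r8 m[φ3→X2] = [0, 6]
r8 m[φ4→X1] = [3, 9]
r8 m[X13→φ0] = [10, 10]
r8 m[X13→φ1] = [2, 0]
r8 m[X1→φ2] = [3, 9]
r8 m[X1→φ4] = [7, 8]
r8 m[X5→φ0] = [0, 0]
r8 m[X2→φ1] = [4, 16]
r8 m[X2→φ2] = [6, 8]
r8 m[X2→φ3] = [10, 12]
r8 m[X11→φ0] = [0, 0]
fixed point reached at round 8
b[X2] = ⊗ incoming = [10, 18]

b[X2] = [10, 18]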